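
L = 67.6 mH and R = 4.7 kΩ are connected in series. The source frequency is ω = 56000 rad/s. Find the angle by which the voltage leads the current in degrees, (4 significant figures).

38.85°

X_L = ωL = 3786 Ω
Z = 4700 + j3786 Ω
|Z| = √(4700² + 3786²) = 6035 Ω
∠Z = arctan(3786/4700) = 38.85°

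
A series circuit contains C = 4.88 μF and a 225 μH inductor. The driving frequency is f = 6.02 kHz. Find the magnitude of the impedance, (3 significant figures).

3.09 Ω

ω = 2πf = 37820 rad/s
X_L = ωL = 8.51 Ω
X_C = 1/(ωC) = 5.42 Ω
Net reactance X = X_L − X_C = 3.09 Ω
Z = j3.09 Ω
|Z| = √(0² + 3.09²) = 3.09 Ω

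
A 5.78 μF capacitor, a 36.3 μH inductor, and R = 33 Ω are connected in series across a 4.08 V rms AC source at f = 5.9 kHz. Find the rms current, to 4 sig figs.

ω = 2πf = 37070 rad/s
X_L = ωL = 1.346 Ω
X_C = 1/(ωC) = 4.667 Ω
Net reactance X = X_L − X_C = -3.321 Ω
Z = 33.00 − j3.321 Ω
|Z| = √(33.00² + 3.321²) = 33.17 Ω
I = V/|Z| = 4.08/33.17 = 123.0 mA

123.0 mA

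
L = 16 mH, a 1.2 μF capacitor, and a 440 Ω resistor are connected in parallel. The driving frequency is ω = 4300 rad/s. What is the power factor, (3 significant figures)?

0.236

X_L = ωL = 68.8 Ω
X_C = 1/(ωC) = 194 Ω
Parallel: admittances add. Y = 1/R + 1/(jωL) + jωC
Y = (0.00227 − j0.00937) S
|Y| = 0.00965 S → |Z| = 1/|Y| = 104 Ω, ∠Z = −∠Y = 76.4°
cos φ = cos(76.4°) = 0.236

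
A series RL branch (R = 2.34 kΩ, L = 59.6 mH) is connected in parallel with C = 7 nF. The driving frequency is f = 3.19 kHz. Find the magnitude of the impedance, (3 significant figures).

2940 Ω

ω = 2πf = 20040 rad/s
X_L = ωL = 1190 Ω
X_C = 1/(ωC) = 7130 Ω
Branch 1 (R+jX_L): Z₁ = 2340 + j1190 Ω, |Z₁| = 2630 Ω
Branch 2 (−jX_C): Z₂ = −j7130 Ω
Parallel: Z = Z₁Z₂/(Z₁+Z₂), |Z| = 2940 Ω, ∠Z = 5.52°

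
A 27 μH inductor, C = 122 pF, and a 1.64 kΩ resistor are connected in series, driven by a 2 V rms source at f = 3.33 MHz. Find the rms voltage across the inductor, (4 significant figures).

ω = 2πf = 2.092e+07 rad/s
X_L = ωL = 564.9 Ω
X_C = 1/(ωC) = 391.8 Ω
Net reactance X = X_L − X_C = 173.2 Ω
Z = 1640 + j173.2 Ω
|Z| = √(1640² + 173.2²) = 1649 Ω
I = V/|Z| = 1.213 mA
V_L = I·|Z_L| = 0.001213 × 564.9 = 0.6851 V

0.6851 V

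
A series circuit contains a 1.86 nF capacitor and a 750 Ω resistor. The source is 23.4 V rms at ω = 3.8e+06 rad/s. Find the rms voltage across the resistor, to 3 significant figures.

23.0 V

X_C = 1/(ωC) = 141 Ω
Z = 750 − j141 Ω
|Z| = √(750² + 141²) = 763 Ω
I = V/|Z| = 30.7 mA
V_R = I·|Z_R| = 0.0307 × 750 = 23.0 V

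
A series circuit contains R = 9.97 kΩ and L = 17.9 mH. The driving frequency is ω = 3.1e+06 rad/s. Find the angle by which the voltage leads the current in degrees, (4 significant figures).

X_L = ωL = 55490 Ω
Z = 9970 + j55490 Ω
|Z| = √(9970² + 55490²) = 56380 Ω
∠Z = arctan(55490/9970) = 79.81°

79.81°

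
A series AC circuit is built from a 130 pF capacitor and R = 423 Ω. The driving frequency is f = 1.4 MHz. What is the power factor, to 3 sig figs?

ω = 2πf = 8.796e+06 rad/s
X_C = 1/(ωC) = 874 Ω
Z = 423 − j874 Ω
|Z| = √(423² + 874²) = 971 Ω
∠Z = arctan(-874/423) = -64.2°
cos φ = cos(-64.2°) = 0.435

0.435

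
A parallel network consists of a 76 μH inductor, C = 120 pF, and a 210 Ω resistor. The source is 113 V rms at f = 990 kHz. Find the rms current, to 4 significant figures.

ω = 2πf = 6.22e+06 rad/s
X_L = ωL = 472.7 Ω
X_C = 1/(ωC) = 1340 Ω
Parallel: admittances add. Y = 1/R + 1/(jωL) + jωC
Y = (0.004762 − j0.001369) S
|Y| = 0.004955 S → |Z| = 1/|Y| = 201.8 Ω, ∠Z = −∠Y = 16.04°
I = V/|Z| = 113/201.8 = 559.9 mA

559.9 mA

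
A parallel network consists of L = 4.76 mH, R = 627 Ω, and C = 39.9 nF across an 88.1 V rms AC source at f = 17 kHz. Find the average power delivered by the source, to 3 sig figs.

ω = 2πf = 106800 rad/s
X_L = ωL = 508 Ω
X_C = 1/(ωC) = 235 Ω
Parallel: admittances add. Y = 1/R + 1/(jωL) + jωC
Y = (0.00159 + j0.00230) S
|Y| = 0.00279 S → |Z| = 1/|Y| = 358 Ω, ∠Z = −∠Y = -55.2°
I = V/|Z| = 246 mA
P = VI cos φ = 88.1 × 0.246 × cos(-55.2°) = 12.4 W

12.4 W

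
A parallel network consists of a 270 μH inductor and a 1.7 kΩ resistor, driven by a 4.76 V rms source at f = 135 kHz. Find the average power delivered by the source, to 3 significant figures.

ω = 2πf = 848200 rad/s
X_L = ωL = 229 Ω
Parallel: admittances add. Y = 1/R + 1/(jωL)
Y = (0.000588 − j0.00437) S
|Y| = 0.00441 S → |Z| = 1/|Y| = 227 Ω, ∠Z = −∠Y = 82.3°
I = V/|Z| = 21.0 mA
P = VI cos φ = 4.76 × 0.0210 × cos(82.3°) = 13.3 mW

13.3 mW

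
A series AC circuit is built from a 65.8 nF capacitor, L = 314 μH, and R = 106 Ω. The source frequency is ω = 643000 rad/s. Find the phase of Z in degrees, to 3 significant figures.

59.3°

X_L = ωL = 202 Ω
X_C = 1/(ωC) = 23.6 Ω
Net reactance X = X_L − X_C = 178 Ω
Z = 106 + j178 Ω
|Z| = √(106² + 178²) = 207 Ω
∠Z = arctan(178/106) = 59.3°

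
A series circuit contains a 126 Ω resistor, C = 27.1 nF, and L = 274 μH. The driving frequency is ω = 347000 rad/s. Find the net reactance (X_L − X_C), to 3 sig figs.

-11.3 Ω

X_L = ωL = 95.1 Ω
X_C = 1/(ωC) = 106 Ω
X = 95.1 − 106 = -11.3 Ω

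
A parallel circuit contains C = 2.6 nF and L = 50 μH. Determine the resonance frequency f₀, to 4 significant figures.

441.4 kHz

ω₀ = 1/√(LC) = 1/√(5e-05 × 2.6e-09) = 2.774e+06 rad/s
f₀ = ω₀/(2π) = 441.4 kHz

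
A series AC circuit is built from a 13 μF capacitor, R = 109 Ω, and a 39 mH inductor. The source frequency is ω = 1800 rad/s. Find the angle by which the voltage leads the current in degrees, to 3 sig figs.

X_L = ωL = 70.2 Ω
X_C = 1/(ωC) = 42.7 Ω
Net reactance X = X_L − X_C = 27.5 Ω
Z = 109 + j27.5 Ω
|Z| = √(109² + 27.5²) = 112 Ω
∠Z = arctan(27.5/109) = 14.1°

14.1°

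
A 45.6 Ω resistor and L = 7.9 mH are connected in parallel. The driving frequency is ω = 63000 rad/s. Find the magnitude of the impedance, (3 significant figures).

45.4 Ω

X_L = ωL = 498 Ω
Parallel: admittances add. Y = 1/R + 1/(jωL)
Y = (0.0219 − j0.00201) S
|Y| = 0.0220 S → |Z| = 1/|Y| = 45.4 Ω, ∠Z = −∠Y = 5.23°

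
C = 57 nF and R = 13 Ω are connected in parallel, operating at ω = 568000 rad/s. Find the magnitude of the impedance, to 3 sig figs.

X_C = 1/(ωC) = 30.9 Ω
Parallel: admittances add. Y = 1/R + jωC
Y = (0.0769 + j0.0324) S
|Y| = 0.0835 S → |Z| = 1/|Y| = 12.0 Ω, ∠Z = −∠Y = -22.8°

12.0 Ω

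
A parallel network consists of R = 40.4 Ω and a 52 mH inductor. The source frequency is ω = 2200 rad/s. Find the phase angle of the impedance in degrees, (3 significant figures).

X_L = ωL = 114 Ω
Parallel: admittances add. Y = 1/R + 1/(jωL)
Y = (0.0248 − j0.00874) S
|Y| = 0.0263 S → |Z| = 1/|Y| = 38.1 Ω, ∠Z = −∠Y = 19.5°

19.5°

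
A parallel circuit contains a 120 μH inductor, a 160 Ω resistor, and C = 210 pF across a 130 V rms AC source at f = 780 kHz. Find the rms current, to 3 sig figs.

ω = 2πf = 4.901e+06 rad/s
X_L = ωL = 588 Ω
X_C = 1/(ωC) = 972 Ω
Parallel: admittances add. Y = 1/R + 1/(jωL) + jωC
Y = (0.00625 − j0.000671) S
|Y| = 0.00629 S → |Z| = 1/|Y| = 159 Ω, ∠Z = −∠Y = 6.13°
I = V/|Z| = 130/159 = 817 mA

817 mA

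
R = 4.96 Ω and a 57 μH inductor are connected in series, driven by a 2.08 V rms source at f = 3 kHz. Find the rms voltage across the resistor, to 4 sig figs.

ω = 2πf = 18850 rad/s
X_L = ωL = 1.074 Ω
Z = 4.960 + j1.074 Ω
|Z| = √(4.960² + 1.074²) = 5.075 Ω
I = V/|Z| = 409.8 mA
V_R = I·|Z_R| = 0.4098 × 4.960 = 2.033 V

2.033 V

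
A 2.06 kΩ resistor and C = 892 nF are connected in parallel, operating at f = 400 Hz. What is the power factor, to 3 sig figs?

ω = 2πf = 2513 rad/s
X_C = 1/(ωC) = 446 Ω
Parallel: admittances add. Y = 1/R + jωC
Y = (0.000485 + j0.00224) S
|Y| = 0.00229 S → |Z| = 1/|Y| = 436 Ω, ∠Z = −∠Y = -77.8°
cos φ = cos(-77.8°) = 0.212

0.212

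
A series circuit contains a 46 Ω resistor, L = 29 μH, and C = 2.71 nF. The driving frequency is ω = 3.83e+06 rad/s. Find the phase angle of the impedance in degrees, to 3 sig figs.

X_L = ωL = 111 Ω
X_C = 1/(ωC) = 96.3 Ω
Net reactance X = X_L − X_C = 14.7 Ω
Z = 46.0 + j14.7 Ω
|Z| = √(46.0² + 14.7²) = 48.3 Ω
∠Z = arctan(14.7/46.0) = 17.7°

17.7°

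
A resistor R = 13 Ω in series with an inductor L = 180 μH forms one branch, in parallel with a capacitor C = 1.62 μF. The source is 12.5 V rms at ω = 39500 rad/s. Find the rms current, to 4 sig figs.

X_L = ωL = 7.110 Ω
X_C = 1/(ωC) = 15.63 Ω
Branch 1 (R+jX_L): Z₁ = 13.00 + j7.110 Ω, |Z₁| = 14.82 Ω
Branch 2 (−jX_C): Z₂ = −j15.63 Ω
Parallel: Z = Z₁Z₂/(Z₁+Z₂), |Z| = 14.90 Ω, ∠Z = -28.09°
I = V/|Z| = 12.5/14.90 = 839.0 mA

839.0 mA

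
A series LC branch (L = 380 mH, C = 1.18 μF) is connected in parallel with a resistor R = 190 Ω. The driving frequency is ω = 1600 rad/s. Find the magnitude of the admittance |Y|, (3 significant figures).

X_L = ωL = 608 Ω
X_C = 1/(ωC) = 530 Ω
Branch 1: Z₁ = R = 190 Ω
Branch 2 (series LC): Z₂ = j(X_L − X_C) = j78.3 Ω
Parallel: Z = Z₁Z₂/(Z₁+Z₂), |Z| = 72.4 Ω, ∠Z = 67.6°
|Y| = 1/|Z| = 13.8 mS

13.8 mS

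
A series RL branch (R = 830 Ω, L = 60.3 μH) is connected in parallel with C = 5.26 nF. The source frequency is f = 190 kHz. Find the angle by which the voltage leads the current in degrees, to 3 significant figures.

ω = 2πf = 1.194e+06 rad/s
X_L = ωL = 72.0 Ω
X_C = 1/(ωC) = 159 Ω
Branch 1 (R+jX_L): Z₁ = 830 + j72.0 Ω, |Z₁| = 833 Ω
Branch 2 (−jX_C): Z₂ = −j159 Ω
Parallel: Z = Z₁Z₂/(Z₁+Z₂), |Z| = 159 Ω, ∠Z = -79.0°

-79.0°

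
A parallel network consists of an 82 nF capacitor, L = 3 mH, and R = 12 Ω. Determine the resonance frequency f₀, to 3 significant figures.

10.1 kHz

ω₀ = 1/√(LC) = 1/√(0.003 × 8.2e-08) = 63760 rad/s
f₀ = ω₀/(2π) = 10.1 kHz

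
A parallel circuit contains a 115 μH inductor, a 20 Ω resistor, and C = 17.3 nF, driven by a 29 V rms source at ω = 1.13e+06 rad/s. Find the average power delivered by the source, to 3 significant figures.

42.0 W

X_L = ωL = 130 Ω
X_C = 1/(ωC) = 51.2 Ω
Parallel: admittances add. Y = 1/R + 1/(jωL) + jωC
Y = (0.0500 + j0.0119) S
|Y| = 0.0514 S → |Z| = 1/|Y| = 19.5 Ω, ∠Z = −∠Y = -13.3°
I = V/|Z| = 1.49 A
P = VI cos φ = 29 × 1.49 × cos(-13.3°) = 42.0 W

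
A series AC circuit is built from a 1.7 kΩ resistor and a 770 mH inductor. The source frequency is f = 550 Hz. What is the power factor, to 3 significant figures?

0.538

ω = 2πf = 3456 rad/s
X_L = ωL = 2660 Ω
Z = 1700 + j2660 Ω
|Z| = √(1700² + 2660²) = 3160 Ω
∠Z = arctan(2660/1700) = 57.4°
cos φ = cos(57.4°) = 0.538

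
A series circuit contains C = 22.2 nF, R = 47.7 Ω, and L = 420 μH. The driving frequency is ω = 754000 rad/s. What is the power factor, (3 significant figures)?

X_L = ωL = 317 Ω
X_C = 1/(ωC) = 59.7 Ω
Net reactance X = X_L − X_C = 257 Ω
Z = 47.7 + j257 Ω
|Z| = √(47.7² + 257²) = 261 Ω
∠Z = arctan(257/47.7) = 79.5°
cos φ = cos(79.5°) = 0.183

0.183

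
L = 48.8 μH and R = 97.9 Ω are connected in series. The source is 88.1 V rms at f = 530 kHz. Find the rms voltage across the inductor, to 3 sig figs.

75.5 V

ω = 2πf = 3.33e+06 rad/s
X_L = ωL = 163 Ω
Z = 97.9 + j163 Ω
|Z| = √(97.9² + 163²) = 190 Ω
I = V/|Z| = 464 mA
V_L = I·|Z_L| = 0.464 × 163 = 75.5 V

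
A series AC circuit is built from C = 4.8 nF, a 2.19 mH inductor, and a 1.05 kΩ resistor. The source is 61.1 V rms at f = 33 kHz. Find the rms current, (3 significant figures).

ω = 2πf = 207300 rad/s
X_L = ωL = 454 Ω
X_C = 1/(ωC) = 1000 Ω
Net reactance X = X_L − X_C = -551 Ω
Z = 1050 − j551 Ω
|Z| = √(1050² + 551²) = 1190 Ω
I = V/|Z| = 61.1/1190 = 51.5 mA

51.5 mA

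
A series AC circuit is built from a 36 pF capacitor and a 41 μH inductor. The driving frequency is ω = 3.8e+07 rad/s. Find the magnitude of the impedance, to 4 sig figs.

X_L = ωL = 1558 Ω
X_C = 1/(ωC) = 731.0 Ω
Net reactance X = X_L − X_C = 827.0 Ω
Z = j827.0 Ω
|Z| = √(0² + 827.0²) = 827.0 Ω

827.0 Ω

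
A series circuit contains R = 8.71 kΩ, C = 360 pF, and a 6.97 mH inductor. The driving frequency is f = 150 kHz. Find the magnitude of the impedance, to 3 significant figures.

9430 Ω

ω = 2πf = 942500 rad/s
X_L = ωL = 6570 Ω
X_C = 1/(ωC) = 2950 Ω
Net reactance X = X_L − X_C = 3620 Ω
Z = 8710 + j3620 Ω
|Z| = √(8710² + 3620²) = 9430 Ω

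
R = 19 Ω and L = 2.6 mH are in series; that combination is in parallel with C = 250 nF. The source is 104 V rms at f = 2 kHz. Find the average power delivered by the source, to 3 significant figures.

144 W

ω = 2πf = 12570 rad/s
X_L = ωL = 32.7 Ω
X_C = 1/(ωC) = 318 Ω
Branch 1 (R+jX_L): Z₁ = 19.0 + j32.7 Ω, |Z₁| = 37.8 Ω
Branch 2 (−jX_C): Z₂ = −j318 Ω
Parallel: Z = Z₁Z₂/(Z₁+Z₂), |Z| = 42.0 Ω, ∠Z = 56.0°
I = V/|Z| = 2.47 A
P = VI cos φ = 104 × 2.47 × cos(56.0°) = 144 W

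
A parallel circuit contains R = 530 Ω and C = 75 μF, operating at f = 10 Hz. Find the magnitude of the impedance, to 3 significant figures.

197 Ω

ω = 2πf = 62.83 rad/s
X_C = 1/(ωC) = 212 Ω
Parallel: admittances add. Y = 1/R + jωC
Y = (0.00189 + j0.00471) S
|Y| = 0.00508 S → |Z| = 1/|Y| = 197 Ω, ∠Z = −∠Y = -68.2°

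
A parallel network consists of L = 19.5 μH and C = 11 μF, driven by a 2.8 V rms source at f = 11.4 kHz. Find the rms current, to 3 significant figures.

ω = 2πf = 71630 rad/s
X_L = ωL = 1.40 Ω
X_C = 1/(ωC) = 1.27 Ω
Parallel: admittances add. Y = 1/(jωL) + jωC
Y = (0 + j0.0720) S
|Y| = 0.0720 S → |Z| = 1/|Y| = 13.9 Ω, ∠Z = −∠Y = -90.0°
I = V/|Z| = 2.8/13.9 = 202 mA

202 mA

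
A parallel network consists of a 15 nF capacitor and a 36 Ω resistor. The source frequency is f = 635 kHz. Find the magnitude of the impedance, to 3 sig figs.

ω = 2πf = 3.99e+06 rad/s
X_C = 1/(ωC) = 16.7 Ω
Parallel: admittances add. Y = 1/R + jωC
Y = (0.0278 + j0.0598) S
|Y| = 0.0660 S → |Z| = 1/|Y| = 15.2 Ω, ∠Z = −∠Y = -65.1°

15.2 Ω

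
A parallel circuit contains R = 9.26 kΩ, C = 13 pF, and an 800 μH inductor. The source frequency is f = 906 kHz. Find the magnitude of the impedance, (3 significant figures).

5520 Ω

ω = 2πf = 5.693e+06 rad/s
X_L = ωL = 4550 Ω
X_C = 1/(ωC) = 13500 Ω
Parallel: admittances add. Y = 1/R + 1/(jωL) + jωC
Y = (0.000108 − j0.000146) S
|Y| = 0.000181 S → |Z| = 1/|Y| = 5520 Ω, ∠Z = −∠Y = 53.4°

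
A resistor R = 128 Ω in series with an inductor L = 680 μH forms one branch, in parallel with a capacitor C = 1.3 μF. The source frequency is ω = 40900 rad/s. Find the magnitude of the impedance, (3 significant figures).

19.2 Ω

X_L = ωL = 27.8 Ω
X_C = 1/(ωC) = 18.8 Ω
Branch 1 (R+jX_L): Z₁ = 128 + j27.8 Ω, |Z₁| = 131 Ω
Branch 2 (−jX_C): Z₂ = −j18.8 Ω
Parallel: Z = Z₁Z₂/(Z₁+Z₂), |Z| = 19.2 Ω, ∠Z = -81.8°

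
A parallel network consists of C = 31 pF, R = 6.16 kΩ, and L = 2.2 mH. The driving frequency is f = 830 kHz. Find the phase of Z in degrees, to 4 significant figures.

-24.65°

ω = 2πf = 5.215e+06 rad/s
X_L = ωL = 11470 Ω
X_C = 1/(ωC) = 6186 Ω
Parallel: admittances add. Y = 1/R + 1/(jωL) + jωC
Y = (0.0001623 + j7.451e-05) S
|Y| = 0.0001786 S → |Z| = 1/|Y| = 5599 Ω, ∠Z = −∠Y = -24.65°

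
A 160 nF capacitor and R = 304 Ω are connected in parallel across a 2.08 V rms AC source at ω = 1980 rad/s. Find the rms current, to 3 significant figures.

6.87 mA

X_C = 1/(ωC) = 3160 Ω
Parallel: admittances add. Y = 1/R + jωC
Y = (0.00329 + j0.000317) S
|Y| = 0.00330 S → |Z| = 1/|Y| = 303 Ω, ∠Z = −∠Y = -5.50°
I = V/|Z| = 2.08/303 = 6.87 mA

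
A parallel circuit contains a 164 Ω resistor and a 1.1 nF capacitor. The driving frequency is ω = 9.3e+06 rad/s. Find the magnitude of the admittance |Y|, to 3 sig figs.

X_C = 1/(ωC) = 97.8 Ω
Parallel: admittances add. Y = 1/R + jωC
Y = (0.00610 + j0.0102) S
|Y| = 0.0119 S → |Z| = 1/|Y| = 84.0 Ω, ∠Z = −∠Y = -59.2°

11.9 mS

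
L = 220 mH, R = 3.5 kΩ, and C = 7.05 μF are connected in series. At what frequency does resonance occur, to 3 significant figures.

ω₀ = 1/√(LC) = 1/√(0.22 × 7.05e-06) = 803.0 rad/s
f₀ = ω₀/(2π) = 128 Hz

128 Hz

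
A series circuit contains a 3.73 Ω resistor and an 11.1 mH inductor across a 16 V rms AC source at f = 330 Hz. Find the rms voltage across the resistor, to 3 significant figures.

ω = 2πf = 2073 rad/s
X_L = ωL = 23.0 Ω
Z = 3.73 + j23.0 Ω
|Z| = √(3.73² + 23.0²) = 23.3 Ω
I = V/|Z| = 686 mA
V_R = I·|Z_R| = 0.686 × 3.73 = 2.56 V

2.56 V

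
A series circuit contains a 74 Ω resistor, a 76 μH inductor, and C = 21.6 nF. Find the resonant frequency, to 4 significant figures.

ω₀ = 1/√(LC) = 1/√(7.6e-05 × 2.16e-08) = 780500 rad/s
f₀ = ω₀/(2π) = 124.2 kHz

124.2 kHz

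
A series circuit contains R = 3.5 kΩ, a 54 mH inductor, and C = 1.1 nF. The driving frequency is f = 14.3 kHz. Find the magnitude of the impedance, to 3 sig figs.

ω = 2πf = 89850 rad/s
X_L = ωL = 4850 Ω
X_C = 1/(ωC) = 10100 Ω
Net reactance X = X_L − X_C = -5270 Ω
Z = 3500 − j5270 Ω
|Z| = √(3500² + 5270²) = 6320 Ω

6320 Ω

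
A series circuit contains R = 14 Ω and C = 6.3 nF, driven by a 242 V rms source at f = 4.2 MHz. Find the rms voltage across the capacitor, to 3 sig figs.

ω = 2πf = 2.639e+07 rad/s
X_C = 1/(ωC) = 6.01 Ω
Z = 14.0 − j6.01 Ω
|Z| = √(14.0² + 6.01²) = 15.2 Ω
I = V/|Z| = 15.9 A
V_C = I·|Z_C| = 15.9 × 6.01 = 95.5 V

95.5 V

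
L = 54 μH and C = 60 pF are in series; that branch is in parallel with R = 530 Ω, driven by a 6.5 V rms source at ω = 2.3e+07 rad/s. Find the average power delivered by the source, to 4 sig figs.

79.72 mW

X_L = ωL = 1242 Ω
X_C = 1/(ωC) = 724.6 Ω
Branch 1: Z₁ = R = 530.0 Ω
Branch 2 (series LC): Z₂ = j(X_L − X_C) = j517.4 Ω
Parallel: Z = Z₁Z₂/(Z₁+Z₂), |Z| = 370.2 Ω, ∠Z = 45.69°
I = V/|Z| = 17.56 mA
P = VI cos φ = 6.5 × 0.01756 × cos(45.69°) = 79.72 mW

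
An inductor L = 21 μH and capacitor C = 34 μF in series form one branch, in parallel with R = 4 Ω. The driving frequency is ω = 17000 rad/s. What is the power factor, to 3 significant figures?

0.325

X_L = ωL = 0.357 Ω
X_C = 1/(ωC) = 1.73 Ω
Branch 1: Z₁ = R = 4.00 Ω
Branch 2 (series LC): Z₂ = j(X_L − X_C) = −j1.37 Ω
Parallel: Z = Z₁Z₂/(Z₁+Z₂), |Z| = 1.30 Ω, ∠Z = -71.1°
cos φ = cos(-71.1°) = 0.325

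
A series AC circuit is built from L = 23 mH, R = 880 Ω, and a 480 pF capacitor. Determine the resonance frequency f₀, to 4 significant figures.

47.90 kHz

ω₀ = 1/√(LC) = 1/√(0.023 × 4.8e-10) = 301000 rad/s
f₀ = ω₀/(2π) = 47.90 kHz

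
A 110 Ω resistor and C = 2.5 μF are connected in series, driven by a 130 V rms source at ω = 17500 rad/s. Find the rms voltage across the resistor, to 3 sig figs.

127 V

X_C = 1/(ωC) = 22.9 Ω
Z = 110 − j22.9 Ω
|Z| = √(110² + 22.9²) = 112 Ω
I = V/|Z| = 1.16 A
V_R = I·|Z_R| = 1.16 × 110 = 127 V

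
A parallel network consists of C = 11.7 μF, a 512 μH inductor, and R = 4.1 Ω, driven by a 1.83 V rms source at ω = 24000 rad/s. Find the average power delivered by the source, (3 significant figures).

817 mW

X_L = ωL = 12.3 Ω
X_C = 1/(ωC) = 3.56 Ω
Parallel: admittances add. Y = 1/R + 1/(jωL) + jωC
Y = (0.244 + j0.199) S
|Y| = 0.315 S → |Z| = 1/|Y| = 3.17 Ω, ∠Z = −∠Y = -39.3°
I = V/|Z| = 577 mA
P = VI cos φ = 1.83 × 0.577 × cos(-39.3°) = 817 mW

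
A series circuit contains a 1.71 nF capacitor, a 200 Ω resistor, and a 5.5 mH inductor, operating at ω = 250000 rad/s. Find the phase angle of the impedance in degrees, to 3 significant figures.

-78.3°

X_L = ωL = 1380 Ω
X_C = 1/(ωC) = 2340 Ω
Net reactance X = X_L − X_C = -964 Ω
Z = 200 − j964 Ω
|Z| = √(200² + 964²) = 985 Ω
∠Z = arctan(-964/200) = -78.3°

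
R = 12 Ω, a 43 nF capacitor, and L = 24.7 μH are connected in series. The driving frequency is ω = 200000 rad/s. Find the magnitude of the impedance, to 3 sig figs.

112 Ω

X_L = ωL = 4.94 Ω
X_C = 1/(ωC) = 116 Ω
Net reactance X = X_L − X_C = -111 Ω
Z = 12.0 − j111 Ω
|Z| = √(12.0² + 111²) = 112 Ω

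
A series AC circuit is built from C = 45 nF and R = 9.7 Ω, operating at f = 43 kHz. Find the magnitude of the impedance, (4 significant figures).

ω = 2πf = 270200 rad/s
X_C = 1/(ωC) = 82.25 Ω
Z = 9.700 − j82.25 Ω
|Z| = √(9.700² + 82.25²) = 82.82 Ω

82.82 Ω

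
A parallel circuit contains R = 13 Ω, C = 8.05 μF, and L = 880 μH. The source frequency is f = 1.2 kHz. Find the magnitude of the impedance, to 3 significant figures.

ω = 2πf = 7540 rad/s
X_L = ωL = 6.64 Ω
X_C = 1/(ωC) = 16.5 Ω
Parallel: admittances add. Y = 1/R + 1/(jωL) + jωC
Y = (0.0769 − j0.0900) S
|Y| = 0.118 S → |Z| = 1/|Y| = 8.45 Ω, ∠Z = −∠Y = 49.5°

8.45 Ω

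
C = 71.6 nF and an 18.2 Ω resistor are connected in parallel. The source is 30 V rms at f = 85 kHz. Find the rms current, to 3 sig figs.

2.01 A

ω = 2πf = 534100 rad/s
X_C = 1/(ωC) = 26.2 Ω
Parallel: admittances add. Y = 1/R + jωC
Y = (0.0549 + j0.0382) S
|Y| = 0.0669 S → |Z| = 1/|Y| = 14.9 Ω, ∠Z = −∠Y = -34.8°
I = V/|Z| = 30/14.9 = 2.01 A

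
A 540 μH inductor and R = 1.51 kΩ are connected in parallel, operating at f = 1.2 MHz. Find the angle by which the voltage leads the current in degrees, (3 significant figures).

ω = 2πf = 7.54e+06 rad/s
X_L = ωL = 4070 Ω
Parallel: admittances add. Y = 1/R + 1/(jωL)
Y = (0.000662 − j0.000246) S
|Y| = 0.000706 S → |Z| = 1/|Y| = 1420 Ω, ∠Z = −∠Y = 20.3°

20.3°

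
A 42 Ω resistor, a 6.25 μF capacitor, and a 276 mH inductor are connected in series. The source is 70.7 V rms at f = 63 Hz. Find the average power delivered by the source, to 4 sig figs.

2.365 W

ω = 2πf = 395.8 rad/s
X_L = ωL = 109.3 Ω
X_C = 1/(ωC) = 404.2 Ω
Net reactance X = X_L − X_C = -295.0 Ω
Z = 42.00 − j295.0 Ω
|Z| = √(42.00² + 295.0²) = 297.9 Ω
∠Z = arctan(-295.0/42.00) = -81.90°
I = V/|Z| = 237.3 mA
P = VI cos φ = 70.7 × 0.2373 × cos(-81.90°) = 2.365 W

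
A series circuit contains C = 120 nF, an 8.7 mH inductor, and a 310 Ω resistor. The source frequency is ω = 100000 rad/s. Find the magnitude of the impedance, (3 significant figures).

846 Ω

X_L = ωL = 870 Ω
X_C = 1/(ωC) = 83.3 Ω
Net reactance X = X_L − X_C = 787 Ω
Z = 310 + j787 Ω
|Z| = √(310² + 787²) = 846 Ω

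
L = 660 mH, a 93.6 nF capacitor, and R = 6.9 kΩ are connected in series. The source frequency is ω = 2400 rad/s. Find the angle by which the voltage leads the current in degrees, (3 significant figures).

X_L = ωL = 1580 Ω
X_C = 1/(ωC) = 4450 Ω
Net reactance X = X_L − X_C = -2870 Ω
Z = 6900 − j2870 Ω
|Z| = √(6900² + 2870²) = 7470 Ω
∠Z = arctan(-2870/6900) = -22.6°

-22.6°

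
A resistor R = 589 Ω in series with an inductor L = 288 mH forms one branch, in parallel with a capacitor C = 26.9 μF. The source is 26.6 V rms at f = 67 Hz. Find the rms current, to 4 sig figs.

295.5 mA

ω = 2πf = 421.0 rad/s
X_L = ωL = 121.2 Ω
X_C = 1/(ωC) = 88.31 Ω
Branch 1 (R+jX_L): Z₁ = 589.0 + j121.2 Ω, |Z₁| = 601.3 Ω
Branch 2 (−jX_C): Z₂ = −j88.31 Ω
Parallel: Z = Z₁Z₂/(Z₁+Z₂), |Z| = 90.02 Ω, ∠Z = -81.57°
I = V/|Z| = 26.6/90.02 = 295.5 mA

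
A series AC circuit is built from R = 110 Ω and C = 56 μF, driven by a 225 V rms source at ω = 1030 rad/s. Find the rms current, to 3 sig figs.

X_C = 1/(ωC) = 17.3 Ω
Z = 110 − j17.3 Ω
|Z| = √(110² + 17.3²) = 111 Ω
I = V/|Z| = 225/111 = 2.02 A

2.02 A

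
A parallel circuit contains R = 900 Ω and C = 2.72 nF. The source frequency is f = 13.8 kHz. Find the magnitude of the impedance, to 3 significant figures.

880 Ω

ω = 2πf = 86710 rad/s
X_C = 1/(ωC) = 4240 Ω
Parallel: admittances add. Y = 1/R + jωC
Y = (0.00111 + j0.000236) S
|Y| = 0.00114 S → |Z| = 1/|Y| = 880 Ω, ∠Z = −∠Y = -12.0°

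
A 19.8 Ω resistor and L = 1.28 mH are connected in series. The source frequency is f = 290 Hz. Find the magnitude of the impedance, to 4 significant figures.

ω = 2πf = 1822 rad/s
X_L = ωL = 2.332 Ω
Z = 19.80 + j2.332 Ω
|Z| = √(19.80² + 2.332²) = 19.94 Ω

19.94 Ω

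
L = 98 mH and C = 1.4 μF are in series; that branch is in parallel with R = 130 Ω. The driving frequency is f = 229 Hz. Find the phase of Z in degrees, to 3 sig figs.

-20.1°

ω = 2πf = 1439 rad/s
X_L = ωL = 141 Ω
X_C = 1/(ωC) = 496 Ω
Branch 1: Z₁ = R = 130 Ω
Branch 2 (series LC): Z₂ = j(X_L − X_C) = −j355 Ω
Parallel: Z = Z₁Z₂/(Z₁+Z₂), |Z| = 122 Ω, ∠Z = -20.1°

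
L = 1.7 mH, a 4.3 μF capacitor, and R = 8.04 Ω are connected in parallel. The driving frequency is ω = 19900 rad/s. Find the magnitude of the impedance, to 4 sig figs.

X_L = ωL = 33.83 Ω
X_C = 1/(ωC) = 11.69 Ω
Parallel: admittances add. Y = 1/R + 1/(jωL) + jωC
Y = (0.1244 + j0.05601) S
|Y| = 0.1364 S → |Z| = 1/|Y| = 7.331 Ω, ∠Z = −∠Y = -24.24°

7.331 Ω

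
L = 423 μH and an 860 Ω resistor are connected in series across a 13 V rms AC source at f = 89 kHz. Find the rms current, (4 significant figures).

14.58 mA

ω = 2πf = 559200 rad/s
X_L = ωL = 236.5 Ω
Z = 860.0 + j236.5 Ω
|Z| = √(860.0² + 236.5²) = 891.9 Ω
I = V/|Z| = 13/891.9 = 14.58 mA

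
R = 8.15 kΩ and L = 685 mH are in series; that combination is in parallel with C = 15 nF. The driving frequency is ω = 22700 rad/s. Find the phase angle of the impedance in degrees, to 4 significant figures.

X_L = ωL = 15550 Ω
X_C = 1/(ωC) = 2937 Ω
Branch 1 (R+jX_L): Z₁ = 8150 + j15550 Ω, |Z₁| = 17560 Ω
Branch 2 (−jX_C): Z₂ = −j2937 Ω
Parallel: Z = Z₁Z₂/(Z₁+Z₂), |Z| = 3433 Ω, ∠Z = -84.79°

-84.79°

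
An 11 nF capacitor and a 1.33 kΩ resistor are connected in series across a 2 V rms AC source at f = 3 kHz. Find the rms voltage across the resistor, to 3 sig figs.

0.532 V

ω = 2πf = 18850 rad/s
X_C = 1/(ωC) = 4820 Ω
Z = 1330 − j4820 Ω
|Z| = √(1330² + 4820²) = 5000 Ω
I = V/|Z| = 400 μA
V_R = I·|Z_R| = 0.000400 × 1330 = 0.532 V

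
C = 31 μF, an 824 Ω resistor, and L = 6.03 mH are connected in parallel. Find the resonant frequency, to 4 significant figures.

368.1 Hz

ω₀ = 1/√(LC) = 1/√(0.00603 × 3.1e-05) = 2313 rad/s
f₀ = ω₀/(2π) = 368.1 Hz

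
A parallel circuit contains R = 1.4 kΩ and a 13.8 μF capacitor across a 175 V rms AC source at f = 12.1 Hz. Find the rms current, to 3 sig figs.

222 mA

ω = 2πf = 76.03 rad/s
X_C = 1/(ωC) = 953 Ω
Parallel: admittances add. Y = 1/R + jωC
Y = (0.000714 + j0.00105) S
|Y| = 0.00127 S → |Z| = 1/|Y| = 788 Ω, ∠Z = −∠Y = -55.8°
I = V/|Z| = 175/788 = 222 mA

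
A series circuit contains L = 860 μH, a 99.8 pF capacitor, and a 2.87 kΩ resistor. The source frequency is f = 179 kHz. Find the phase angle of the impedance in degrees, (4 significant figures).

-70.13°

ω = 2πf = 1.125e+06 rad/s
X_L = ωL = 967.2 Ω
X_C = 1/(ωC) = 8909 Ω
Net reactance X = X_L − X_C = -7942 Ω
Z = 2870 − j7942 Ω
|Z| = √(2870² + 7942²) = 8445 Ω
∠Z = arctan(-7942/2870) = -70.13°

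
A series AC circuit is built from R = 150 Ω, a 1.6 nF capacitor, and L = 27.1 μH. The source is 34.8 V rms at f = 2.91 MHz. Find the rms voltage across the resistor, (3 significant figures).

10.8 V

ω = 2πf = 1.828e+07 rad/s
X_L = ωL = 495 Ω
X_C = 1/(ωC) = 34.2 Ω
Net reactance X = X_L − X_C = 461 Ω
Z = 150 + j461 Ω
|Z| = √(150² + 461²) = 485 Ω
I = V/|Z| = 71.7 mA
V_R = I·|Z_R| = 0.0717 × 150 = 10.8 V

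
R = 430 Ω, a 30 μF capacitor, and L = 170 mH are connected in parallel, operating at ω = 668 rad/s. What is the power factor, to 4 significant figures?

X_L = ωL = 113.6 Ω
X_C = 1/(ωC) = 49.90 Ω
Parallel: admittances add. Y = 1/R + 1/(jωL) + jωC
Y = (0.002326 + j0.01123) S
|Y| = 0.01147 S → |Z| = 1/|Y| = 87.17 Ω, ∠Z = −∠Y = -78.30°
cos φ = cos(-78.30°) = 0.2027

0.2027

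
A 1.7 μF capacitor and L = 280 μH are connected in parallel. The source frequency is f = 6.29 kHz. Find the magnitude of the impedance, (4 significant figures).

ω = 2πf = 39520 rad/s
X_L = ωL = 11.07 Ω
X_C = 1/(ωC) = 14.88 Ω
Parallel: admittances add. Y = 1/(jωL) + jωC
Y = (0 − j0.02318) S
|Y| = 0.02318 S → |Z| = 1/|Y| = 43.14 Ω, ∠Z = −∠Y = 90.00°

43.14 Ω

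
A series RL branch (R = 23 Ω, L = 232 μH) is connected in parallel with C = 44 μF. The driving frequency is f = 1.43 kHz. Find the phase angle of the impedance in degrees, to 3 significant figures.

-83.7°

ω = 2πf = 8985 rad/s
X_L = ωL = 2.08 Ω
X_C = 1/(ωC) = 2.53 Ω
Branch 1 (R+jX_L): Z₁ = 23.0 + j2.08 Ω, |Z₁| = 23.1 Ω
Branch 2 (−jX_C): Z₂ = −j2.53 Ω
Parallel: Z = Z₁Z₂/(Z₁+Z₂), |Z| = 2.54 Ω, ∠Z = -83.7°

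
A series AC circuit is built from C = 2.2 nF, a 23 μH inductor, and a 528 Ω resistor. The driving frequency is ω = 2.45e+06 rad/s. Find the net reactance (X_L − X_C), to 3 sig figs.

-129 Ω

X_L = ωL = 56.4 Ω
X_C = 1/(ωC) = 186 Ω
X = 56.4 − 186 = -129 Ω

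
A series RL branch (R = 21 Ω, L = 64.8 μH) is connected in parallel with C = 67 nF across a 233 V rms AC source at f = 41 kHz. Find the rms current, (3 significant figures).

ω = 2πf = 257600 rad/s
X_L = ωL = 16.7 Ω
X_C = 1/(ωC) = 57.9 Ω
Branch 1 (R+jX_L): Z₁ = 21.0 + j16.7 Ω, |Z₁| = 26.8 Ω
Branch 2 (−jX_C): Z₂ = −j57.9 Ω
Parallel: Z = Z₁Z₂/(Z₁+Z₂), |Z| = 33.6 Ω, ∠Z = 11.5°
I = V/|Z| = 233/33.6 = 6.94 A

6.94 A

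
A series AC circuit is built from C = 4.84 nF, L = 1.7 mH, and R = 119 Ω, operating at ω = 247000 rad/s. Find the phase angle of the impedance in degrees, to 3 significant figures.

-74.1°

X_L = ωL = 420 Ω
X_C = 1/(ωC) = 836 Ω
Net reactance X = X_L − X_C = -417 Ω
Z = 119 − j417 Ω
|Z| = √(119² + 417²) = 433 Ω
∠Z = arctan(-417/119) = -74.1°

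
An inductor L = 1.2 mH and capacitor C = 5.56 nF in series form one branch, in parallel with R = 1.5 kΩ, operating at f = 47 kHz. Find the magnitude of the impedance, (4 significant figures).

251.1 Ω

ω = 2πf = 295300 rad/s
X_L = ωL = 354.4 Ω
X_C = 1/(ωC) = 609.0 Ω
Branch 1: Z₁ = R = 1500 Ω
Branch 2 (series LC): Z₂ = j(X_L − X_C) = −j254.7 Ω
Parallel: Z = Z₁Z₂/(Z₁+Z₂), |Z| = 251.1 Ω, ∠Z = -80.36°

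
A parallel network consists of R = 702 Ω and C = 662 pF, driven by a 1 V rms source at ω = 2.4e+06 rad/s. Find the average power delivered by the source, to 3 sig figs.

1.42 mW

X_C = 1/(ωC) = 629 Ω
Parallel: admittances add. Y = 1/R + jωC
Y = (0.00142 + j0.00159) S
|Y| = 0.00213 S → |Z| = 1/|Y| = 469 Ω, ∠Z = −∠Y = -48.1°
I = V/|Z| = 2.13 mA
P = VI cos φ = 1 × 0.00213 × cos(-48.1°) = 1.42 mW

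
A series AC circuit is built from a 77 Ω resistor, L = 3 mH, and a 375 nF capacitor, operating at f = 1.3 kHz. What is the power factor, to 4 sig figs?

ω = 2πf = 8168 rad/s
X_L = ωL = 24.50 Ω
X_C = 1/(ωC) = 326.5 Ω
Net reactance X = X_L − X_C = -302.0 Ω
Z = 77.00 − j302.0 Ω
|Z| = √(77.00² + 302.0²) = 311.6 Ω
∠Z = arctan(-302.0/77.00) = -75.69°
cos φ = cos(-75.69°) = 0.2471

0.2471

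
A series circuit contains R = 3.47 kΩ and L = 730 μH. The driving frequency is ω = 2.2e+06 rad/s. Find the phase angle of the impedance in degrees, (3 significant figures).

24.8°

X_L = ωL = 1610 Ω
Z = 3470 + j1610 Ω
|Z| = √(3470² + 1610²) = 3820 Ω
∠Z = arctan(1610/3470) = 24.8°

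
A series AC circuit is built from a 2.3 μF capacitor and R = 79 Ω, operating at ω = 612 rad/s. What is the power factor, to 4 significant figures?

0.1105

X_C = 1/(ωC) = 710.4 Ω
Z = 79.00 − j710.4 Ω
|Z| = √(79.00² + 710.4²) = 714.8 Ω
∠Z = arctan(-710.4/79.00) = -83.65°
cos φ = cos(-83.65°) = 0.1105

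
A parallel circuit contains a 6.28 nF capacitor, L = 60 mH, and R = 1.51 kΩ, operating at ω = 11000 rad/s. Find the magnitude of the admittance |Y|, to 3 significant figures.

X_L = ωL = 660 Ω
X_C = 1/(ωC) = 14500 Ω
Parallel: admittances add. Y = 1/R + 1/(jωL) + jωC
Y = (0.000662 − j0.00145) S
|Y| = 0.00159 S → |Z| = 1/|Y| = 629 Ω, ∠Z = −∠Y = 65.4°

1.59 mS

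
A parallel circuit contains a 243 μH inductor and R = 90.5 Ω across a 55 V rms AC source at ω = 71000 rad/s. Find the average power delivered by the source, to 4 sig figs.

33.43 W

X_L = ωL = 17.25 Ω
Parallel: admittances add. Y = 1/R + 1/(jωL)
Y = (0.01105 − j0.05796) S
|Y| = 0.05900 S → |Z| = 1/|Y| = 16.95 Ω, ∠Z = −∠Y = 79.21°
I = V/|Z| = 3.245 A
P = VI cos φ = 55 × 3.245 × cos(79.21°) = 33.43 W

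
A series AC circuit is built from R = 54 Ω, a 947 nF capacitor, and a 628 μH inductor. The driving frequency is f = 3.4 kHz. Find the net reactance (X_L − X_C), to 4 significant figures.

-36.01 Ω

ω = 2πf = 21360 rad/s
X_L = ωL = 13.42 Ω
X_C = 1/(ωC) = 49.43 Ω
X = 13.42 − 49.43 = -36.01 Ω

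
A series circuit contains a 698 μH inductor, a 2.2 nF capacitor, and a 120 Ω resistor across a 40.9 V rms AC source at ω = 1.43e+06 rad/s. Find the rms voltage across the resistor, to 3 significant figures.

X_L = ωL = 998 Ω
X_C = 1/(ωC) = 318 Ω
Net reactance X = X_L − X_C = 680 Ω
Z = 120 + j680 Ω
|Z| = √(120² + 680²) = 691 Ω
I = V/|Z| = 59.2 mA
V_R = I·|Z_R| = 0.0592 × 120 = 7.11 V

7.11 V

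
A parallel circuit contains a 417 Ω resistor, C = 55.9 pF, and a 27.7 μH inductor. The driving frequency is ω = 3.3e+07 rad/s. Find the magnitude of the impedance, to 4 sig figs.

398.0 Ω

X_L = ωL = 914.1 Ω
X_C = 1/(ωC) = 542.1 Ω
Parallel: admittances add. Y = 1/R + 1/(jωL) + jωC
Y = (0.002398 + j0.0007507) S
|Y| = 0.002513 S → |Z| = 1/|Y| = 398.0 Ω, ∠Z = −∠Y = -17.38°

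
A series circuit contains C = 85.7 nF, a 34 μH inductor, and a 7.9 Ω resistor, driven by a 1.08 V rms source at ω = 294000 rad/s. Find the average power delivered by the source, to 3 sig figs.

9.76 mW

X_L = ωL = 10.0 Ω
X_C = 1/(ωC) = 39.7 Ω
Net reactance X = X_L − X_C = -29.7 Ω
Z = 7.90 − j29.7 Ω
|Z| = √(7.90² + 29.7²) = 30.7 Ω
∠Z = arctan(-29.7/7.90) = -75.1°
I = V/|Z| = 35.1 mA
P = VI cos φ = 1.08 × 0.0351 × cos(-75.1°) = 9.76 mW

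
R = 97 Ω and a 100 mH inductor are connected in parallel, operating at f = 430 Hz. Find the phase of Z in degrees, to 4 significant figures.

ω = 2πf = 2702 rad/s
X_L = ωL = 270.2 Ω
Parallel: admittances add. Y = 1/R + 1/(jωL)
Y = (0.01031 − j0.003701) S
|Y| = 0.01095 S → |Z| = 1/|Y| = 91.29 Ω, ∠Z = −∠Y = 19.75°

19.75°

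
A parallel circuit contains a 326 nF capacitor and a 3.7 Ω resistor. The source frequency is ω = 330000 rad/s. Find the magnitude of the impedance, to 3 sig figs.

3.44 Ω

X_C = 1/(ωC) = 9.30 Ω
Parallel: admittances add. Y = 1/R + jωC
Y = (0.270 + j0.108) S
|Y| = 0.291 S → |Z| = 1/|Y| = 3.44 Ω, ∠Z = −∠Y = -21.7°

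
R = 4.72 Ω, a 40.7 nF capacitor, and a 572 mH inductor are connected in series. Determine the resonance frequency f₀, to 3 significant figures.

1.04 kHz

ω₀ = 1/√(LC) = 1/√(0.572 × 4.07e-08) = 6554 rad/s
f₀ = ω₀/(2π) = 1.04 kHz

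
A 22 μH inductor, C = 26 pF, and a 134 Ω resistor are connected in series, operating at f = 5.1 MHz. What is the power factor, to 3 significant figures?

ω = 2πf = 3.204e+07 rad/s
X_L = ωL = 705 Ω
X_C = 1/(ωC) = 1200 Ω
Net reactance X = X_L − X_C = -495 Ω
Z = 134 − j495 Ω
|Z| = √(134² + 495²) = 513 Ω
∠Z = arctan(-495/134) = -74.9°
cos φ = cos(-74.9°) = 0.261

0.261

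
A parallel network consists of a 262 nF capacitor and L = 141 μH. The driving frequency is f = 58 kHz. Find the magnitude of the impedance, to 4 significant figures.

13.15 Ω

ω = 2πf = 364400 rad/s
X_L = ωL = 51.38 Ω
X_C = 1/(ωC) = 10.47 Ω
Parallel: admittances add. Y = 1/(jωL) + jωC
Y = (0 + j0.07602) S
|Y| = 0.07602 S → |Z| = 1/|Y| = 13.15 Ω, ∠Z = −∠Y = -90.00°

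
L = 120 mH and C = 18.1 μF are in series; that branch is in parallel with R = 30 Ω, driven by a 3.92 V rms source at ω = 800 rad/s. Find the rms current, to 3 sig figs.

X_L = ωL = 96.0 Ω
X_C = 1/(ωC) = 69.1 Ω
Branch 1: Z₁ = R = 30.0 Ω
Branch 2 (series LC): Z₂ = j(X_L − X_C) = j26.9 Ω
Parallel: Z = Z₁Z₂/(Z₁+Z₂), |Z| = 20.0 Ω, ∠Z = 48.1°
I = V/|Z| = 3.92/20.0 = 196 mA

196 mA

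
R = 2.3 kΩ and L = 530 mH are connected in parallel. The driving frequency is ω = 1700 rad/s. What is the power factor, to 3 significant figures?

0.365

X_L = ωL = 901 Ω
Parallel: admittances add. Y = 1/R + 1/(jωL)
Y = (0.000435 − j0.00111) S
|Y| = 0.00119 S → |Z| = 1/|Y| = 839 Ω, ∠Z = −∠Y = 68.6°
cos φ = cos(68.6°) = 0.365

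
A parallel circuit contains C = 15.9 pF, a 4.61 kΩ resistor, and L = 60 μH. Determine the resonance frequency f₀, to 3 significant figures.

5.15 MHz

ω₀ = 1/√(LC) = 1/√(6e-05 × 1.59e-11) = 3.238e+07 rad/s
f₀ = ω₀/(2π) = 5.15 MHz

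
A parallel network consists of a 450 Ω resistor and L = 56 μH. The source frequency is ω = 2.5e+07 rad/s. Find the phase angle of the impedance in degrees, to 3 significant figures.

17.8°

X_L = ωL = 1400 Ω
Parallel: admittances add. Y = 1/R + 1/(jωL)
Y = (0.00222 − j0.000714) S
|Y| = 0.00233 S → |Z| = 1/|Y| = 428 Ω, ∠Z = −∠Y = 17.8°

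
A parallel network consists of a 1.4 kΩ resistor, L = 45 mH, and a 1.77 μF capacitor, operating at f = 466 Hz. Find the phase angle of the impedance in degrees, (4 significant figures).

ω = 2πf = 2928 rad/s
X_L = ωL = 131.8 Ω
X_C = 1/(ωC) = 193.0 Ω
Parallel: admittances add. Y = 1/R + 1/(jωL) + jωC
Y = (0.0007143 − j0.002407) S
|Y| = 0.002511 S → |Z| = 1/|Y| = 398.3 Ω, ∠Z = −∠Y = 73.47°

73.47°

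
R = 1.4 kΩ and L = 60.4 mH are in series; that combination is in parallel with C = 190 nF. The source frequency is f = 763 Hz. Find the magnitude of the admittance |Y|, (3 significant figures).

ω = 2πf = 4794 rad/s
X_L = ωL = 290 Ω
X_C = 1/(ωC) = 1100 Ω
Branch 1 (R+jX_L): Z₁ = 1400 + j290 Ω, |Z₁| = 1430 Ω
Branch 2 (−jX_C): Z₂ = −j1100 Ω
Parallel: Z = Z₁Z₂/(Z₁+Z₂), |Z| = 971 Ω, ∠Z = -48.3°
|Y| = 1/|Z| = 1.03 mS

1.03 mS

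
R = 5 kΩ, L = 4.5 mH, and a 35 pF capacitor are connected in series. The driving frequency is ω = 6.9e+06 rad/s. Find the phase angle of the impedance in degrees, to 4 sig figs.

X_L = ωL = 31050 Ω
X_C = 1/(ωC) = 4141 Ω
Net reactance X = X_L − X_C = 26910 Ω
Z = 5000 + j26910 Ω
|Z| = √(5000² + 26910²) = 27370 Ω
∠Z = arctan(26910/5000) = 79.47°

79.47°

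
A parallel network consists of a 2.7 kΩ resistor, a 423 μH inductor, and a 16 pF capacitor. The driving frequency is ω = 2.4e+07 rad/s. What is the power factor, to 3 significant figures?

X_L = ωL = 10200 Ω
X_C = 1/(ωC) = 2600 Ω
Parallel: admittances add. Y = 1/R + 1/(jωL) + jωC
Y = (0.000370 + j0.000285) S
|Y| = 0.000468 S → |Z| = 1/|Y| = 2140 Ω, ∠Z = −∠Y = -37.6°
cos φ = cos(-37.6°) = 0.792

0.792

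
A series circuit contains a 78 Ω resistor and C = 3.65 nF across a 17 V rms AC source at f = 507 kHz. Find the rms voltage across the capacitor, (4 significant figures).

ω = 2πf = 3.186e+06 rad/s
X_C = 1/(ωC) = 86.00 Ω
Z = 78.00 − j86.00 Ω
|Z| = √(78.00² + 86.00²) = 116.1 Ω
I = V/|Z| = 146.4 mA
V_C = I·|Z_C| = 0.1464 × 86.00 = 12.59 V

12.59 V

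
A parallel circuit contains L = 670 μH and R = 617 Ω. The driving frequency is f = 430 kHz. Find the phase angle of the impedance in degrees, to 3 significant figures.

ω = 2πf = 2.702e+06 rad/s
X_L = ωL = 1810 Ω
Parallel: admittances add. Y = 1/R + 1/(jωL)
Y = (0.00162 − j0.000552) S
|Y| = 0.00171 S → |Z| = 1/|Y| = 584 Ω, ∠Z = −∠Y = 18.8°

18.8°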